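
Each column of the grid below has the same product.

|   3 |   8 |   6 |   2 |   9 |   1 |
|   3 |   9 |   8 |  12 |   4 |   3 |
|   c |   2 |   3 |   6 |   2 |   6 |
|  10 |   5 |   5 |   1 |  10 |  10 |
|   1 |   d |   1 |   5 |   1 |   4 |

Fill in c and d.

c = 8, d = 1

Columns 3 and 4 each multiply to 720, so every column has product 720.
Column 1: 3×3×10×1 = 90, so the missing entry is 720 ÷ 90 = 8.
Column 2: 8×9×2×5 = 720, so the missing entry is 720 ÷ 720 = 1.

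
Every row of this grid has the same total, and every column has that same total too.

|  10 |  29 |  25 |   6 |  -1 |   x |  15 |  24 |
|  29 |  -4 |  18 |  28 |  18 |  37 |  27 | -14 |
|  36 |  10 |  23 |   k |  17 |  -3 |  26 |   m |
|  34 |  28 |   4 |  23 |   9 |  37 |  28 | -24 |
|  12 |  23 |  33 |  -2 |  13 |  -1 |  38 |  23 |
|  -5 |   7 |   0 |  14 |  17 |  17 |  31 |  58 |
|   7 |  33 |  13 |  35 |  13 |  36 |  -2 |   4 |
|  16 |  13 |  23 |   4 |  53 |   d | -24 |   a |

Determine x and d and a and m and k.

Rows 2 and 4 both sum to 139, so that's the common total.
Column 4 has 6 + 28 + 23 − 2 + 14 + 35 + 4 = 108; the blank must be 139 − 108 = 31.
Row 3 has 36 + 10 + 23 + 31 + 17 − 3 + 26 = 140; the blank must be 139 − 140 = -1.
Column 8 has 24 − 14 − 1 − 24 + 23 + 58 + 4 = 70; the blank must be 139 − 70 = 69.
Row 1 has 10 + 29 + 25 + 6 − 1 + 15 + 24 = 108; the blank must be 139 − 108 = 31.
Row 8 has 16 + 13 + 23 + 4 + 53 − 24 + 69 = 154; the blank must be 139 − 154 = -15.

x = 31, d = -15, a = 69, m = -1, k = 31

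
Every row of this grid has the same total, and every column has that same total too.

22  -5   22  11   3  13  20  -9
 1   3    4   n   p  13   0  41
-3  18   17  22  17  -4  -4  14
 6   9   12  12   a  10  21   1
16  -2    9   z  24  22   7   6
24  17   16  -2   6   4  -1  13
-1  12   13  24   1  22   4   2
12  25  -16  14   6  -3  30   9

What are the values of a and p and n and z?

a = 6, p = 14, n = 1, z = -5

Rows 1 and 3 both sum to 77, so that's the common total.
Row 4 has 6 + 9 + 12 + 12 + 10 + 21 + 1 = 71; the blank must be 77 − 71 = 6.
Column 5 has 3 + 17 + 6 + 24 + 6 + 1 + 6 = 63; the blank must be 77 − 63 = 14.
Row 2 has 1 + 3 + 4 + 14 + 13 + 0 + 41 = 76; the blank must be 77 − 76 = 1.
Row 5 has 16 − 2 + 9 + 24 + 22 + 7 + 6 = 82; the blank must be 77 − 82 = -5.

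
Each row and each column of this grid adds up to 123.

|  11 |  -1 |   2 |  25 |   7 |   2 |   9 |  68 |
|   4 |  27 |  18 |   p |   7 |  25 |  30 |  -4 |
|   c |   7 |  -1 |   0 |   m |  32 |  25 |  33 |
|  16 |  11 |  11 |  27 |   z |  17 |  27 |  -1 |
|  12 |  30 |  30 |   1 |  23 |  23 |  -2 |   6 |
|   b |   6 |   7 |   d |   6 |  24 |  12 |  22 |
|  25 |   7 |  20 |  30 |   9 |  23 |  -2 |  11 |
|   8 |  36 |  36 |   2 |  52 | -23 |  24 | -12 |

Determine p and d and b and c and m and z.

Row 4: 16 + 11 + 11 + 27 + 17 + 27 − 1 = 108, so its missing entry is 123 − 108 = 15.
Column 5: 7 + 7 + 15 + 23 + 6 + 9 + 52 = 119, so its missing entry is 123 − 119 = 4.
Row 3: 7 − 1 + 0 + 4 + 32 + 25 + 33 = 100, so its missing entry is 123 − 100 = 23.
Column 1: 11 + 4 + 23 + 16 + 12 + 25 + 8 = 99, so its missing entry is 123 − 99 = 24.
Row 6: 24 + 6 + 7 + 6 + 24 + 12 + 22 = 101, so its missing entry is 123 − 101 = 22.
Row 2: 4 + 27 + 18 + 7 + 25 + 30 − 4 = 107, so its missing entry is 123 − 107 = 16.

p = 16, d = 22, b = 24, c = 23, m = 4, z = 15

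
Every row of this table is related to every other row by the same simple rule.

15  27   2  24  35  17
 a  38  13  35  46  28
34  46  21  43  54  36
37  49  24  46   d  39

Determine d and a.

The difference between any two rows is the same in every column — this is an addition table with the headers hidden.
Row 4 minus row 1 is 49 − 27 = 22, so its entry in column 5 is 35 + 22 = 57.
Row 2 minus row 1 is 38 − 27 = 11, so its entry in column 1 is 15 + 11 = 26.

d = 57, a = 26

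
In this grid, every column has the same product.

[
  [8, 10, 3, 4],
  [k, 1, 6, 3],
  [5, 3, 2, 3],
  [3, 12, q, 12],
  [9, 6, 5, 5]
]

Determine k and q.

k = 2, q = 12

Columns 2 and 4 each multiply to 2160, so every column has product 2160.
Column 1: 8×5×3×9 = 1080, so the missing entry is 2160 ÷ 1080 = 2.
Column 3: 3×6×2×5 = 180, so the missing entry is 2160 ÷ 180 = 12.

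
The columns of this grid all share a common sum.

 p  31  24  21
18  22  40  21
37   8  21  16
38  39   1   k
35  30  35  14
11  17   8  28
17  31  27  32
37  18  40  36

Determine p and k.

p = 3, k = 28

Columns 2 and 3 both add up to 196, so every column sums to 196.
Column 1: 18 + 37 + 38 + 35 + 11 + 17 + 37 = 193, so the missing entry is 196 − 193 = 3.
Column 4: 21 + 21 + 16 + 14 + 28 + 32 + 36 = 168, so the missing entry is 196 − 168 = 28.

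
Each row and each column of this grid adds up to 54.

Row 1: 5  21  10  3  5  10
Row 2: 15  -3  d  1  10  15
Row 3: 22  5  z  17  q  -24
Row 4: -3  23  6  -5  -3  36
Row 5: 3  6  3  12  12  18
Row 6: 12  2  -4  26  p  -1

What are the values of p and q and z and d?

Row 6 has 12 + 2 − 4 + 26 − 1 = 35; the blank must be 54 − 35 = 19.
Row 2 has 15 − 3 + 1 + 10 + 15 = 38; the blank must be 54 − 38 = 16.
Column 5 has 5 + 10 − 3 + 12 + 19 = 43; the blank must be 54 − 43 = 11.
Row 3 has 22 + 5 + 17 + 11 − 24 = 31; the blank must be 54 − 31 = 23.

p = 19, q = 11, z = 23, d = 16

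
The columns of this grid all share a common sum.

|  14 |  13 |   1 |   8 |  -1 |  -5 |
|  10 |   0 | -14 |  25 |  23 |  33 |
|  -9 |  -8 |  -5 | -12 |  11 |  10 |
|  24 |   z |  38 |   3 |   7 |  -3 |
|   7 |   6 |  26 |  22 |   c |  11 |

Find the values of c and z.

c = 6, z = 35

Column 1 sums to 46 and so does column 6; that's the common total.
In column 5 the known cells total 40, leaving 46 − 40 = 6.
In column 2 the known cells total 11, leaving 46 − 11 = 35.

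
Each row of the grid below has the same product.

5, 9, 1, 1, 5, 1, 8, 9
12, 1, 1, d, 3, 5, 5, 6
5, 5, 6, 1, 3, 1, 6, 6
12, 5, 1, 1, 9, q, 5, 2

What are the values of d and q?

d = 3, q = 3

Rows 1 and 3 each multiply to 16200, so every row has product 16200.
Row 2: 12×1×1×3×5×5×6 = 5400, so the missing entry is 16200 ÷ 5400 = 3.
Row 4: 12×5×1×1×9×5×2 = 5400, so the missing entry is 16200 ÷ 5400 = 3.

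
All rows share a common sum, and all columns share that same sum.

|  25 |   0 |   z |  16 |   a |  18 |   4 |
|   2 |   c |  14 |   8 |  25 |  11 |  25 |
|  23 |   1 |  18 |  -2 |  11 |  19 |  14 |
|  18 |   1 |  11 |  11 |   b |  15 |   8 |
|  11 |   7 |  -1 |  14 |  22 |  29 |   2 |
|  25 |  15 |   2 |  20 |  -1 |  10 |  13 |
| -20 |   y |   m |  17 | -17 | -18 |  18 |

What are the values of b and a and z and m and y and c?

b = 20, a = 24, z = -3, m = 43, y = 61, c = -1

Rows 3 and 5 both sum to 84, so that's the common total.
The known cells in row 4 total 64, leaving 84 − 64 = 20 for the blank.
The known cells in column 5 total 60, leaving 84 − 60 = 24 for the blank.
The known cells in row 2 total 85, leaving 84 − 85 = -1 for the blank.
The known cells in column 2 total 23, leaving 84 − 23 = 61 for the blank.
The known cells in row 7 total 41, leaving 84 − 41 = 43 for the blank.
The known cells in row 1 total 87, leaving 84 − 87 = -3 for the blank.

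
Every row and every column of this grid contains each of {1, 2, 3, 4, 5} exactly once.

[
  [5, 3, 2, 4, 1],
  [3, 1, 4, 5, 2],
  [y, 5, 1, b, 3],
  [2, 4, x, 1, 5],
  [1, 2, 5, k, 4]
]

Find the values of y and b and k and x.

y = 4, b = 2, k = 3, x = 3

At (row 4, col 3): row 4 already has {1, 2, 4, 5}, so the value is 3.
Cell (3,1): column 1 already has {1, 2, 3, 5} → 4.
At (row 3, col 4): row 3 already has {1, 3, 4, 5}, so the value is 2.
Cell (5,4): row 5 already has {1, 2, 4, 5} → 3.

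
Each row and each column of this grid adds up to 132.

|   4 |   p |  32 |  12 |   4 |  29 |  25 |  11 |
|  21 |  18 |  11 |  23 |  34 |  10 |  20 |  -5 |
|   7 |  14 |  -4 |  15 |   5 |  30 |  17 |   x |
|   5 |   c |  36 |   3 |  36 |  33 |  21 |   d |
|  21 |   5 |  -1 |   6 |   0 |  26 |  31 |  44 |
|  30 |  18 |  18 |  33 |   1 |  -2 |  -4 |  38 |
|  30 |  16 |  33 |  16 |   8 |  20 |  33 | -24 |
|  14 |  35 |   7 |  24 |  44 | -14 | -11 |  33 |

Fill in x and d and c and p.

x = 48, d = -13, c = 11, p = 15

Row 3: 7 + 14 − 4 + 15 + 5 + 30 + 17 = 84, so its missing entry is 132 − 84 = 48.
Column 8: 11 − 5 + 48 + 44 + 38 − 24 + 33 = 145, so its missing entry is 132 − 145 = -13.
Row 4: 5 + 36 + 3 + 36 + 33 + 21 − 13 = 121, so its missing entry is 132 − 121 = 11.
Row 1: 4 + 32 + 12 + 4 + 29 + 25 + 11 = 117, so its missing entry is 132 − 117 = 15.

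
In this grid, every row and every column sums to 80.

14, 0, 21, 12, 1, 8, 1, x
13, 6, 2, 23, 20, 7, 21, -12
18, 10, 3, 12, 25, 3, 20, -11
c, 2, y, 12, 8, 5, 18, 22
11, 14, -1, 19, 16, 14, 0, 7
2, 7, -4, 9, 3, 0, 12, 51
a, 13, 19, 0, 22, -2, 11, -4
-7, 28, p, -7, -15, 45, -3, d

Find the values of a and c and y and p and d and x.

a = 21, c = 8, y = 5, p = 35, d = 4, x = 23

Row 1: 14 + 0 + 21 + 12 + 1 + 8 + 1 = 57, so its missing entry is 80 − 57 = 23.
Column 8: 23 − 12 − 11 + 22 + 7 + 51 − 4 = 76, so its missing entry is 80 − 76 = 4.
Row 8: -7 + 28 − 7 − 15 + 45 − 3 + 4 = 45, so its missing entry is 80 − 45 = 35.
Row 7: 13 + 19 + 0 + 22 − 2 + 11 − 4 = 59, so its missing entry is 80 − 59 = 21.
Column 1: 14 + 13 + 18 + 11 + 2 + 21 − 7 = 72, so its missing entry is 80 − 72 = 8.
Row 4: 8 + 2 + 12 + 8 + 5 + 18 + 22 = 75, so its missing entry is 80 − 75 = 5.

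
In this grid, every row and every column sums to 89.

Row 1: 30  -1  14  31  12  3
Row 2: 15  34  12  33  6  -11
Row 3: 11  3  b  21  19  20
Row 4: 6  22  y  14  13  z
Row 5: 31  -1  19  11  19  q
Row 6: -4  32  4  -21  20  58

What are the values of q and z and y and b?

The known cells in row 5 total 79, leaving 89 − 79 = 10 for the blank.
The known cells in column 6 total 80, leaving 89 − 80 = 9 for the blank.
The known cells in row 4 total 64, leaving 89 − 64 = 25 for the blank.
The known cells in row 3 total 74, leaving 89 − 74 = 15 for the blank.

q = 10, z = 9, y = 25, b = 15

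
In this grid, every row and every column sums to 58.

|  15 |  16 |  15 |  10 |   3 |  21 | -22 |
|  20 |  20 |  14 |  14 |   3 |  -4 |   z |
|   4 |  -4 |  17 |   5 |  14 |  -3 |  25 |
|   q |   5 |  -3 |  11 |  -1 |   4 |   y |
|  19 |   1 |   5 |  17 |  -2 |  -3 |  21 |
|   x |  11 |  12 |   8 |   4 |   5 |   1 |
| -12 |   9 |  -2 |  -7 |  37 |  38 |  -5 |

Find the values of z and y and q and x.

Row 2 has 20 + 20 + 14 + 14 + 3 − 4 = 67; the blank must be 58 − 67 = -9.
Row 6 has 11 + 12 + 8 + 4 + 5 + 1 = 41; the blank must be 58 − 41 = 17.
Column 1 has 15 + 20 + 4 + 19 + 17 − 12 = 63; the blank must be 58 − 63 = -5.
Row 4 has -5 + 5 − 3 + 11 − 1 + 4 = 11; the blank must be 58 − 11 = 47.

z = -9, y = 47, q = -5, x = 17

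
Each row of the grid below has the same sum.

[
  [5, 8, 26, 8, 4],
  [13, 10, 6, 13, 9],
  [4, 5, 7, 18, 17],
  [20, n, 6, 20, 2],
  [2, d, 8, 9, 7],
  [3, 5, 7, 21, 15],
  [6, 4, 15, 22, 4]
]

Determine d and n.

The complete rows each total 51.
Row 5 is missing 51 − 26 = 25 (since 2 + 8 + 9 + 7 = 26).
Row 4 is missing 51 − 48 = 3 (since 20 + 6 + 20 + 2 = 48).

d = 25, n = 3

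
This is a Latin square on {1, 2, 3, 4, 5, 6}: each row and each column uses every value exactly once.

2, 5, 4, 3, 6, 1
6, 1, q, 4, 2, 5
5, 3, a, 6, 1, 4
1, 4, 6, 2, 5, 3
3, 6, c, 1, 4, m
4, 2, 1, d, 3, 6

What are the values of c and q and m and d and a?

Cell (2,3): row 2 already has {1, 2, 4, 5, 6} → 3.
Cell (5,6): column 6 already has {1, 3, 4, 5, 6} → 2.
At (row 5, col 3): row 5 already has {1, 2, 3, 4, 6}, so the value is 5.
For row 3, column 3: row 3 already has {1, 3, 4, 5, 6}; that leaves 2.
At (row 6, col 4): row 6 already has {1, 2, 3, 4, 6}, so the value is 5.

c = 5, q = 3, m = 2, d = 5, a = 2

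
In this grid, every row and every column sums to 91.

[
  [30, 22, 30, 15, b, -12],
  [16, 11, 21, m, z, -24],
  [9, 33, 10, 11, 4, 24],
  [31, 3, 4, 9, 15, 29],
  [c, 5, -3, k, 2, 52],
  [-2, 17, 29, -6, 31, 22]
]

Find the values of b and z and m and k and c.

b = 6, z = 33, m = 34, k = 28, c = 7

Column 1 has 30 + 16 + 9 + 31 − 2 = 84; the blank must be 91 − 84 = 7.
Row 1 has 30 + 22 + 30 + 15 − 12 = 85; the blank must be 91 − 85 = 6.
Row 5 has 7 + 5 − 3 + 2 + 52 = 63; the blank must be 91 − 63 = 28.
Column 5 has 6 + 4 + 15 + 2 + 31 = 58; the blank must be 91 − 58 = 33.
Row 2 has 16 + 11 + 21 + 33 − 24 = 57; the blank must be 91 − 57 = 34.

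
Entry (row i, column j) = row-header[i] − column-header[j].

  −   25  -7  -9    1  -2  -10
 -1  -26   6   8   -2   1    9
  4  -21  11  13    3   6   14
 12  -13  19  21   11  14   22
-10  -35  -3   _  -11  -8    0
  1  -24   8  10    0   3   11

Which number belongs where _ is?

-1

-10 − (-9) = -1.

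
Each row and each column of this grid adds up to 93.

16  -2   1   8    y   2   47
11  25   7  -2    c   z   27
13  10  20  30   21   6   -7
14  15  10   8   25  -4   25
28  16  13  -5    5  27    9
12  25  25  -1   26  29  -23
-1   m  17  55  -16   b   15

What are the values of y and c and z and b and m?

Row 1 has 16 − 2 + 1 + 8 + 2 + 47 = 72; the blank must be 93 − 72 = 21.
Column 2 has -2 + 25 + 10 + 15 + 16 + 25 = 89; the blank must be 93 − 89 = 4.
Row 7 has -1 + 4 + 17 + 55 − 16 + 15 = 74; the blank must be 93 − 74 = 19.
Column 6 has 2 + 6 − 4 + 27 + 29 + 19 = 79; the blank must be 93 − 79 = 14.
Row 2 has 11 + 25 + 7 − 2 + 14 + 27 = 82; the blank must be 93 − 82 = 11.

y = 21, c = 11, z = 14, b = 19, m = 4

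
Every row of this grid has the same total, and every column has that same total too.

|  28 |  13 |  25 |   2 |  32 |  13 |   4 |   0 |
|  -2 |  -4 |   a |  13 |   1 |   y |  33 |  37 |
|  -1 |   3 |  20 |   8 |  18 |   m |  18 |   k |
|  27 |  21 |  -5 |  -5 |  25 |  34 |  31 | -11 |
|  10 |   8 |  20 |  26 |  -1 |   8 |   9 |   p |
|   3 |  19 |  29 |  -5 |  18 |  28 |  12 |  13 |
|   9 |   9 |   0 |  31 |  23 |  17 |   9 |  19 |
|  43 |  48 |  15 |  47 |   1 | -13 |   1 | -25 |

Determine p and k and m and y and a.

Rows 1 and 4 both sum to 117, so that's the common total.
Column 3: 25 + 20 − 5 + 20 + 29 + 0 + 15 = 104, so its missing entry is 117 − 104 = 13.
Row 2: -2 − 4 + 13 + 13 + 1 + 33 + 37 = 91, so its missing entry is 117 − 91 = 26.
Column 6: 13 + 26 + 34 + 8 + 28 + 17 − 13 = 113, so its missing entry is 117 − 113 = 4.
Row 3: -1 + 3 + 20 + 8 + 18 + 4 + 18 = 70, so its missing entry is 117 − 70 = 47.
Row 5: 10 + 8 + 20 + 26 − 1 + 8 + 9 = 80, so its missing entry is 117 − 80 = 37.

p = 37, k = 47, m = 4, y = 26, a = 13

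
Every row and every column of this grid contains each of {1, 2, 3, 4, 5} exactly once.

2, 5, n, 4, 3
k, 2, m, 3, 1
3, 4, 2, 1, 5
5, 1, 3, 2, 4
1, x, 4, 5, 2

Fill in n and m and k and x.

For row 2, column 1: column 1 already has {1, 2, 3, 5}; that leaves 4.
For row 1, column 3: row 1 already has {2, 3, 4, 5}; that leaves 1.
Cell (2,3): row 2 already has {1, 2, 3, 4} → 5.
Cell (5,2): row 5 already has {1, 2, 4, 5} → 3.

n = 1, m = 5, k = 4, x = 3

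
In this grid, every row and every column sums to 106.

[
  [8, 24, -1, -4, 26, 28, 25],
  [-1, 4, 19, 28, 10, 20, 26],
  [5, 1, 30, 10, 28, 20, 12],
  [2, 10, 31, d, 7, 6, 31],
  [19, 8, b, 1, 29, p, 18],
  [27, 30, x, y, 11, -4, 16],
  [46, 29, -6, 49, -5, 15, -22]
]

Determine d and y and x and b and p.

d = 19, y = 3, x = 23, b = 10, p = 21

The known cells in column 6 total 85, leaving 106 − 85 = 21 for the blank.
The known cells in row 5 total 96, leaving 106 − 96 = 10 for the blank.
The known cells in row 4 total 87, leaving 106 − 87 = 19 for the blank.
The known cells in column 4 total 103, leaving 106 − 103 = 3 for the blank.
The known cells in row 6 total 83, leaving 106 − 83 = 23 for the blank.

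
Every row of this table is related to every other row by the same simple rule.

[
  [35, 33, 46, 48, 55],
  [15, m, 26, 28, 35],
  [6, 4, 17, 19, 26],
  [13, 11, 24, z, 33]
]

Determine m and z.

m = 13, z = 26

The difference between any two rows is the same in every column — this is an addition table with the headers hidden.
Row 2 minus row 1 is 35 − 55 = -20, so its entry in column 2 is 33 + (-20) = 13.
Row 4 minus row 1 is 33 − 55 = -22, so its entry in column 4 is 48 + (-22) = 26.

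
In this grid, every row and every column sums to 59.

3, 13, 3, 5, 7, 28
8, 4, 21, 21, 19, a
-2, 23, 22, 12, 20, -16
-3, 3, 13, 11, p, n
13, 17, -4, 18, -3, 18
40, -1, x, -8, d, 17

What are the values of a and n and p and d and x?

Row 2: 8 + 4 + 21 + 21 + 19 = 73, so its missing entry is 59 − 73 = -14.
Column 6: 28 − 14 − 16 + 18 + 17 = 33, so its missing entry is 59 − 33 = 26.
Row 4: -3 + 3 + 13 + 11 + 26 = 50, so its missing entry is 59 − 50 = 9.
Column 5: 7 + 19 + 20 + 9 − 3 = 52, so its missing entry is 59 − 52 = 7.
Row 6: 40 − 1 − 8 + 7 + 17 = 55, so its missing entry is 59 − 55 = 4.

a = -14, n = 26, p = 9, d = 7, x = 4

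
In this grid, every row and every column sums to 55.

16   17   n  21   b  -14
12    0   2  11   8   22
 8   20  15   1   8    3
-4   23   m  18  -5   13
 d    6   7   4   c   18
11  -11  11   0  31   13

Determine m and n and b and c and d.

m = 10, n = 10, b = 5, c = 8, d = 12

Column 1 has 16 + 12 + 8 − 4 + 11 = 43; the blank must be 55 − 43 = 12.
Row 5 has 12 + 6 + 7 + 4 + 18 = 47; the blank must be 55 − 47 = 8.
Column 5 has 8 + 8 − 5 + 8 + 31 = 50; the blank must be 55 − 50 = 5.
Row 1 has 16 + 17 + 21 + 5 − 14 = 45; the blank must be 55 − 45 = 10.
Row 4 has -4 + 23 + 18 − 5 + 13 = 45; the blank must be 55 − 45 = 10.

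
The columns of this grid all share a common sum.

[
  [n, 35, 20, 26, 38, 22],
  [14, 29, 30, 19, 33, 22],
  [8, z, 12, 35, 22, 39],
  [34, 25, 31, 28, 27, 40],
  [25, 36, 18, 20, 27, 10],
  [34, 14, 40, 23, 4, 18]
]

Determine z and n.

z = 12, n = 36

Column 4 sums to 151 and so does column 5; that's the common total.
In column 2 the known cells total 139, leaving 151 − 139 = 12.
In column 1 the known cells total 115, leaving 151 − 115 = 36.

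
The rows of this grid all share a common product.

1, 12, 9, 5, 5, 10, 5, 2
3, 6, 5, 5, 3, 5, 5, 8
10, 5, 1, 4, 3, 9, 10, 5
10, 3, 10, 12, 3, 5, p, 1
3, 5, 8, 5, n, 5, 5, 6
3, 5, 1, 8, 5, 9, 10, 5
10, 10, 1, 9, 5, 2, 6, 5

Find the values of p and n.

Rows 3 and 7 each multiply to 270000, so every row has product 270000.
Row 4: 10×3×10×12×3×5×1 = 54000, so the missing entry is 270000 ÷ 54000 = 5.
Row 5: 3×5×8×5×5×5×6 = 90000, so the missing entry is 270000 ÷ 90000 = 3.

p = 5, n = 3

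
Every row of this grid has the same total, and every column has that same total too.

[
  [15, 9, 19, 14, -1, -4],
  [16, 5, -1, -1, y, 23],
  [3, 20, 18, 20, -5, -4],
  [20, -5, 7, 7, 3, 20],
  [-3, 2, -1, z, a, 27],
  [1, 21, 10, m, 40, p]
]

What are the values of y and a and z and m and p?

Rows 1 and 3 both sum to 52, so that's the common total.
Column 6 has -4 + 23 − 4 + 20 + 27 = 62; the blank must be 52 − 62 = -10.
Row 2 has 16 + 5 − 1 − 1 + 23 = 42; the blank must be 52 − 42 = 10.
Column 5 has -1 + 10 − 5 + 3 + 40 = 47; the blank must be 52 − 47 = 5.
Row 5 has -3 + 2 − 1 + 5 + 27 = 30; the blank must be 52 − 30 = 22.
Row 6 has 1 + 21 + 10 + 40 − 10 = 62; the blank must be 52 − 62 = -10.

y = 10, a = 5, z = 22, m = -10, p = -10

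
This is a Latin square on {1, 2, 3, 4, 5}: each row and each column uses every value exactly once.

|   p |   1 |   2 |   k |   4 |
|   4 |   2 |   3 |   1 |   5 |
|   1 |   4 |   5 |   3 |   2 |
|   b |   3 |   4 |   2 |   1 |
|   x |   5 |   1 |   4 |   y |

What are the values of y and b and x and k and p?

y = 3, b = 5, x = 2, k = 5, p = 3

Cell (5,5): column 5 already has {1, 2, 4, 5} → 3.
Cell (5,1): row 5 already has {1, 3, 4, 5} → 2.
For row 1, column 4: column 4 already has {1, 2, 3, 4}; that leaves 5.
For row 1, column 1: row 1 already has {1, 2, 4, 5}; that leaves 3.
Cell (4,1): row 4 already has {1, 2, 3, 4} → 5.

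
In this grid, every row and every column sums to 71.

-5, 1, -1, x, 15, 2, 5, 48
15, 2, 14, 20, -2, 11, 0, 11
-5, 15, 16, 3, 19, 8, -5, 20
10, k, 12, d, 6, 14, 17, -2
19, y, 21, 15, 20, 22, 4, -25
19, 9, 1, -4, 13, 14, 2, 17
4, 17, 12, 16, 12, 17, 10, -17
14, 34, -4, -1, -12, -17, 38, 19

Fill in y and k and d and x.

y = -5, k = -2, d = 16, x = 6

The known cells in row 5 total 76, leaving 71 − 76 = -5 for the blank.
The known cells in column 2 total 73, leaving 71 − 73 = -2 for the blank.
The known cells in row 4 total 55, leaving 71 − 55 = 16 for the blank.
The known cells in row 1 total 65, leaving 71 − 65 = 6 for the blank.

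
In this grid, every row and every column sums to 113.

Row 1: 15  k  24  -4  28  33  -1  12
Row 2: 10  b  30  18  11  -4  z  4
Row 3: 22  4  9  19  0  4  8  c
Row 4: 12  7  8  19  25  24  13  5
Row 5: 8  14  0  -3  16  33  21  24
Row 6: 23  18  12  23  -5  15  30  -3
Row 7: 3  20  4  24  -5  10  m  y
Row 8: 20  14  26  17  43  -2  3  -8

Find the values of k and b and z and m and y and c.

k = 6, b = 30, z = 14, m = 25, y = 32, c = 47

Row 1 has 15 + 24 − 4 + 28 + 33 − 1 + 12 = 107; the blank must be 113 − 107 = 6.
Row 3 has 22 + 4 + 9 + 19 + 0 + 4 + 8 = 66; the blank must be 113 − 66 = 47.
Column 2 has 6 + 4 + 7 + 14 + 18 + 20 + 14 = 83; the blank must be 113 − 83 = 30.
Column 8 has 12 + 4 + 47 + 5 + 24 − 3 − 8 = 81; the blank must be 113 − 81 = 32.
Row 7 has 3 + 20 + 4 + 24 − 5 + 10 + 32 = 88; the blank must be 113 − 88 = 25.
Row 2 has 10 + 30 + 30 + 18 + 11 − 4 + 4 = 99; the blank must be 113 − 99 = 14.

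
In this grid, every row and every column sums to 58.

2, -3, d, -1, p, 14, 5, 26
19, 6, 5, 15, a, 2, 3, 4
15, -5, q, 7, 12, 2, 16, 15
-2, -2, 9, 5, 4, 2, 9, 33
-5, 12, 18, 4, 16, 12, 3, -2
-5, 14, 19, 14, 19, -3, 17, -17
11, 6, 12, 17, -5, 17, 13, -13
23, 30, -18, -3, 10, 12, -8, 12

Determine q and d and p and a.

Row 2: 19 + 6 + 5 + 15 + 2 + 3 + 4 = 54, so its missing entry is 58 − 54 = 4.
Column 5: 4 + 12 + 4 + 16 + 19 − 5 + 10 = 60, so its missing entry is 58 − 60 = -2.
Row 1: 2 − 3 − 1 − 2 + 14 + 5 + 26 = 41, so its missing entry is 58 − 41 = 17.
Row 3: 15 − 5 + 7 + 12 + 2 + 16 + 15 = 62, so its missing entry is 58 − 62 = -4.

q = -4, d = 17, p = -2, a = 4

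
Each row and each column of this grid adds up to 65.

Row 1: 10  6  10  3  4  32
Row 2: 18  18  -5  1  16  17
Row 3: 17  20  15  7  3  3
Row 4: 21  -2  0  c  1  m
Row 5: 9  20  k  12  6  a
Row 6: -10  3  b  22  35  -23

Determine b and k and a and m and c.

Column 4: 3 + 1 + 7 + 12 + 22 = 45, so its missing entry is 65 − 45 = 20.
Row 4: 21 − 2 + 0 + 20 + 1 = 40, so its missing entry is 65 − 40 = 25.
Column 6: 32 + 17 + 3 + 25 − 23 = 54, so its missing entry is 65 − 54 = 11.
Row 5: 9 + 20 + 12 + 6 + 11 = 58, so its missing entry is 65 − 58 = 7.
Row 6: -10 + 3 + 22 + 35 − 23 = 27, so its missing entry is 65 − 27 = 38.

b = 38, k = 7, a = 11, m = 25, c = 20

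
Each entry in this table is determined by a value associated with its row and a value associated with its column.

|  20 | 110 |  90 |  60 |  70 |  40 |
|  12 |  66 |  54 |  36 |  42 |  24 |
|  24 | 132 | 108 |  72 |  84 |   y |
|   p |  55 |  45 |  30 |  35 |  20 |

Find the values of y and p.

Each row is a constant multiple of every other row — this is a multiplication table with the headers hidden.
Row 3 is 108/90 = 6/5 times row 1, so its entry in column 6 is 40 × 6/5 = 48.
Row 4 is 45/90 = 1/2 times row 1, so its entry in column 1 is 20 × 1/2 = 10.

y = 48, p = 10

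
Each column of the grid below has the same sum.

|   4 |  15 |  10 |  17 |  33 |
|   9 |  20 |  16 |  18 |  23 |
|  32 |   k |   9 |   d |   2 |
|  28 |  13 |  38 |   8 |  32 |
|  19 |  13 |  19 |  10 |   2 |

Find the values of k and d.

k = 31, d = 39

Columns 1 and 5 both add up to 92, so every column sums to 92.
Column 2: 15 + 20 + 13 + 13 = 61, so the missing entry is 92 − 61 = 31.
Column 4: 17 + 18 + 8 + 10 = 53, so the missing entry is 92 − 53 = 39.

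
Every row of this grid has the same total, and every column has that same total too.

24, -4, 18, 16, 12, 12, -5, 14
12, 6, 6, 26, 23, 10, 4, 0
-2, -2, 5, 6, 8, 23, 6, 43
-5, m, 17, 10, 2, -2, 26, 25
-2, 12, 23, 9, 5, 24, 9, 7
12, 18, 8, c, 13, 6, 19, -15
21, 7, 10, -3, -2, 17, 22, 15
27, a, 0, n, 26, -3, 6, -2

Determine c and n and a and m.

c = 26, n = -3, a = 36, m = 14

Rows 1 and 2 both sum to 87, so that's the common total.
Row 6 has 12 + 18 + 8 + 13 + 6 + 19 − 15 = 61; the blank must be 87 − 61 = 26.
Row 4 has -5 + 17 + 10 + 2 − 2 + 26 + 25 = 73; the blank must be 87 − 73 = 14.
Column 2 has -4 + 6 − 2 + 14 + 12 + 18 + 7 = 51; the blank must be 87 − 51 = 36.
Row 8 has 27 + 36 + 0 + 26 − 3 + 6 − 2 = 90; the blank must be 87 − 90 = -3.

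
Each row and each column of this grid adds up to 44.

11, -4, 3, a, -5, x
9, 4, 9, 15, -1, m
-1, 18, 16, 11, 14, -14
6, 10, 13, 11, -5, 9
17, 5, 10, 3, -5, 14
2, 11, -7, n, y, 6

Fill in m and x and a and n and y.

m = 8, x = 21, a = 18, n = -14, y = 46

Row 2: 9 + 4 + 9 + 15 − 1 = 36, so its missing entry is 44 − 36 = 8.
Column 5: -5 − 1 + 14 − 5 − 5 = -2, so its missing entry is 44 − (-2) = 46.
Column 6: 8 − 14 + 9 + 14 + 6 = 23, so its missing entry is 44 − 23 = 21.
Row 1: 11 − 4 + 3 − 5 + 21 = 26, so its missing entry is 44 − 26 = 18.
Row 6: 2 + 11 − 7 + 46 + 6 = 58, so its missing entry is 44 − 58 = -14.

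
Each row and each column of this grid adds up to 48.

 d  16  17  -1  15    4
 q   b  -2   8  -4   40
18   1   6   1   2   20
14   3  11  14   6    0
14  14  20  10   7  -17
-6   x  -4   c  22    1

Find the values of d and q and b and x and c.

Row 1 has 16 + 17 − 1 + 15 + 4 = 51; the blank must be 48 − 51 = -3.
Column 4 has -1 + 8 + 1 + 14 + 10 = 32; the blank must be 48 − 32 = 16.
Row 6 has -6 − 4 + 16 + 22 + 1 = 29; the blank must be 48 − 29 = 19.
Column 2 has 16 + 1 + 3 + 14 + 19 = 53; the blank must be 48 − 53 = -5.
Row 2 has -5 − 2 + 8 − 4 + 40 = 37; the blank must be 48 − 37 = 11.

d = -3, q = 11, b = -5, x = 19, c = 16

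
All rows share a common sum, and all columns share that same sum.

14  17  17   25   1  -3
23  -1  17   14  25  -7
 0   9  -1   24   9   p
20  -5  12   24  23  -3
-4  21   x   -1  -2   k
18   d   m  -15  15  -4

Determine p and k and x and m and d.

p = 30, k = 58, x = -1, m = 27, d = 30

Rows 1 and 2 both sum to 71, so that's the common total.
The known cells in column 2 total 41, leaving 71 − 41 = 30 for the blank.
The known cells in row 3 total 41, leaving 71 − 41 = 30 for the blank.
The known cells in column 6 total 13, leaving 71 − 13 = 58 for the blank.
The known cells in row 5 total 72, leaving 71 − 72 = -1 for the blank.
The known cells in row 6 total 44, leaving 71 − 44 = 27 for the blank.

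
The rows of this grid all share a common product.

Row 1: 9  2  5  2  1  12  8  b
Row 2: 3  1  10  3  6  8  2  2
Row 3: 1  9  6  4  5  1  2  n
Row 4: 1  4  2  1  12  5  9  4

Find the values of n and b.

Rows 2 and 4 each multiply to 17280, so every row has product 17280.
Row 3: 1×9×6×4×5×1×2 = 2160, so the missing entry is 17280 ÷ 2160 = 8.
Row 1: 9×2×5×2×1×12×8 = 17280, so the missing entry is 17280 ÷ 17280 = 1.

n = 8, b = 1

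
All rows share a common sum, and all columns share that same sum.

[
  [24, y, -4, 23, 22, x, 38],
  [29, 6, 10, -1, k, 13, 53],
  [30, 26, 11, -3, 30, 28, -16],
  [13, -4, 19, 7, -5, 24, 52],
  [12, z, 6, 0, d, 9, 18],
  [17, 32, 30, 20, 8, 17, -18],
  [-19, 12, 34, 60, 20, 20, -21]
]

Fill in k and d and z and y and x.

k = -4, d = 35, z = 26, y = 8, x = -5

Rows 3 and 4 both sum to 106, so that's the common total.
The known cells in row 2 total 110, leaving 106 − 110 = -4 for the blank.
The known cells in column 5 total 71, leaving 106 − 71 = 35 for the blank.
The known cells in column 6 total 111, leaving 106 − 111 = -5 for the blank.
The known cells in row 1 total 98, leaving 106 − 98 = 8 for the blank.
The known cells in row 5 total 80, leaving 106 − 80 = 26 for the blank.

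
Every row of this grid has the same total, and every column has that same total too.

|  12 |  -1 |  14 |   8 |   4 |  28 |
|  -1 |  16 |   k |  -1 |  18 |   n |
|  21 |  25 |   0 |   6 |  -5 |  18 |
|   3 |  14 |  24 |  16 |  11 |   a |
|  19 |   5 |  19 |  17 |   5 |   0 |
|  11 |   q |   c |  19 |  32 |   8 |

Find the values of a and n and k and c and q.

a = -3, n = 14, k = 19, c = -11, q = 6

Rows 1 and 3 both sum to 65, so that's the common total.
The known cells in column 2 total 59, leaving 65 − 59 = 6 for the blank.
The known cells in row 4 total 68, leaving 65 − 68 = -3 for the blank.
The known cells in column 6 total 51, leaving 65 − 51 = 14 for the blank.
The known cells in row 2 total 46, leaving 65 − 46 = 19 for the blank.
The known cells in row 6 total 76, leaving 65 − 76 = -11 for the blank.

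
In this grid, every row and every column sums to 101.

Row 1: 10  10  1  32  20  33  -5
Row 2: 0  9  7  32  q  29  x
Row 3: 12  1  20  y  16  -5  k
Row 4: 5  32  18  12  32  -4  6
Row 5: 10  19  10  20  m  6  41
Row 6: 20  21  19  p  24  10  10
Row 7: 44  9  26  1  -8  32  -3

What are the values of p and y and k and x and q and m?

Row 5 has 10 + 19 + 10 + 20 + 6 + 41 = 106; the blank must be 101 − 106 = -5.
Column 5 has 20 + 16 + 32 − 5 + 24 − 8 = 79; the blank must be 101 − 79 = 22.
Row 6 has 20 + 21 + 19 + 24 + 10 + 10 = 104; the blank must be 101 − 104 = -3.
Column 4 has 32 + 32 + 12 + 20 − 3 + 1 = 94; the blank must be 101 − 94 = 7.
Row 3 has 12 + 1 + 20 + 7 + 16 − 5 = 51; the blank must be 101 − 51 = 50.
Row 2 has 0 + 9 + 7 + 32 + 22 + 29 = 99; the blank must be 101 − 99 = 2.

p = -3, y = 7, k = 50, x = 2, q = 22, m = -5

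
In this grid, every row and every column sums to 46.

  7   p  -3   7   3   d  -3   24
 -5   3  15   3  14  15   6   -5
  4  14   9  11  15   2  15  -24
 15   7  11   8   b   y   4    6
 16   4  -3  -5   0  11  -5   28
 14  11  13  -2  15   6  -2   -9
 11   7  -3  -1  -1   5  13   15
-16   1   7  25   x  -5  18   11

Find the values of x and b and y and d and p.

x = 5, b = -5, y = 0, d = 12, p = -1

The known cells in column 2 total 47, leaving 46 − 47 = -1 for the blank.
The known cells in row 8 total 41, leaving 46 − 41 = 5 for the blank.
The known cells in column 5 total 51, leaving 46 − 51 = -5 for the blank.
The known cells in row 1 total 34, leaving 46 − 34 = 12 for the blank.
The known cells in row 4 total 46, leaving 46 − 46 = 0 for the blank.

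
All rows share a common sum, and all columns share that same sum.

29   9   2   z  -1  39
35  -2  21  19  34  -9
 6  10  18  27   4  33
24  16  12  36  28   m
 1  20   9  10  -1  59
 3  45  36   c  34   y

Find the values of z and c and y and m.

Rows 2 and 3 both sum to 98, so that's the common total.
Row 1 has 29 + 9 + 2 − 1 + 39 = 78; the blank must be 98 − 78 = 20.
Column 4 has 20 + 19 + 27 + 36 + 10 = 112; the blank must be 98 − 112 = -14.
Row 4 has 24 + 16 + 12 + 36 + 28 = 116; the blank must be 98 − 116 = -18.
Row 6 has 3 + 45 + 36 − 14 + 34 = 104; the blank must be 98 − 104 = -6.

z = 20, c = -14, y = -6, m = -18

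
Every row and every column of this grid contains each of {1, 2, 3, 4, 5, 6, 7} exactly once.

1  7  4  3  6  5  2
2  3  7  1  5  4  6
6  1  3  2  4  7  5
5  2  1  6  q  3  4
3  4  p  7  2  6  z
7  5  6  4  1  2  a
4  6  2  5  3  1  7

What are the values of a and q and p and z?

At (row 4, col 5): row 4 already has {1, 2, 3, 4, 5, 6}, so the value is 7.
Cell (5,3): column 3 already has {1, 2, 3, 4, 6, 7} → 5.
Cell (5,7): row 5 already has {2, 3, 4, 5, 6, 7} → 1.
Cell (6,7): row 6 already has {1, 2, 4, 5, 6, 7} → 3.

a = 3, q = 7, p = 5, z = 1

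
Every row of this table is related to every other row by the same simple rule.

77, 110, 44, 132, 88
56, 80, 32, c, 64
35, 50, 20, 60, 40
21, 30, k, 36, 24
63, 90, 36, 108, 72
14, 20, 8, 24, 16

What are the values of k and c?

Each row is a constant multiple of every other row — this is a multiplication table with the headers hidden.
Row 4 is 21/77 = 3/11 times row 1, so its entry in column 3 is 44 × 3/11 = 12.
Row 2 is 56/77 = 8/11 times row 1, so its entry in column 4 is 132 × 8/11 = 96.

k = 12, c = 96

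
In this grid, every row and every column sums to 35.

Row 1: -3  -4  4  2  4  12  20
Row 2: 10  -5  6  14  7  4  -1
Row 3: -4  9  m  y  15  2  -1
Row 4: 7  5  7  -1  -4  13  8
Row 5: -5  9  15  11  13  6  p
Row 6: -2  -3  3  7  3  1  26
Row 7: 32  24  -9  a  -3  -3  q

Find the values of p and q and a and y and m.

The known cells in row 5 total 49, leaving 35 − 49 = -14 for the blank.
The known cells in column 3 total 26, leaving 35 − 26 = 9 for the blank.
The known cells in row 3 total 30, leaving 35 − 30 = 5 for the blank.
The known cells in column 7 total 38, leaving 35 − 38 = -3 for the blank.
The known cells in row 7 total 38, leaving 35 − 38 = -3 for the blank.

p = -14, q = -3, a = -3, y = 5, m = 9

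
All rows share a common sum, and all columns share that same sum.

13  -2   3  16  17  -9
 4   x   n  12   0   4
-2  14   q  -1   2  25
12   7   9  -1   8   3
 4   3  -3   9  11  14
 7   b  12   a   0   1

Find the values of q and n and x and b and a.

q = 0, n = 17, x = 1, b = 15, a = 3

Rows 1 and 4 both sum to 38, so that's the common total.
Row 3 has -2 + 14 − 1 + 2 + 25 = 38; the blank must be 38 − 38 = 0.
Column 3 has 3 + 0 + 9 − 3 + 12 = 21; the blank must be 38 − 21 = 17.
Row 2 has 4 + 17 + 12 + 0 + 4 = 37; the blank must be 38 − 37 = 1.
Column 2 has -2 + 1 + 14 + 7 + 3 = 23; the blank must be 38 − 23 = 15.
Row 6 has 7 + 15 + 12 + 0 + 1 = 35; the blank must be 38 − 35 = 3.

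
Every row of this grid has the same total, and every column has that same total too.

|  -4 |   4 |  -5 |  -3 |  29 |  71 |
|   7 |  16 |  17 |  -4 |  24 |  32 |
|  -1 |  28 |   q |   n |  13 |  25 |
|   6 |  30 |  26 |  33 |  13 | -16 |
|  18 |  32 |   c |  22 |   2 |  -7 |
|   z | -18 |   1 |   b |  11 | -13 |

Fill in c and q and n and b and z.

Rows 1 and 2 both sum to 92, so that's the common total.
Row 5: 18 + 32 + 22 + 2 − 7 = 67, so its missing entry is 92 − 67 = 25.
Column 1: -4 + 7 − 1 + 6 + 18 = 26, so its missing entry is 92 − 26 = 66.
Column 3: -5 + 17 + 26 + 25 + 1 = 64, so its missing entry is 92 − 64 = 28.
Row 3: -1 + 28 + 28 + 13 + 25 = 93, so its missing entry is 92 − 93 = -1.
Row 6: 66 − 18 + 1 + 11 − 13 = 47, so its missing entry is 92 − 47 = 45.

c = 25, q = 28, n = -1, b = 45, z = 66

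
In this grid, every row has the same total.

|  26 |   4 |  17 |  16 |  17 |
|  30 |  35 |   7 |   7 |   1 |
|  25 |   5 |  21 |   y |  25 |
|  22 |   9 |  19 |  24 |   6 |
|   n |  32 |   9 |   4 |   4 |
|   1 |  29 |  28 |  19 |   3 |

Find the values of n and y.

Rows 1 and 4 both add up to 80, so every row sums to 80.
Row 5: 32 + 9 + 4 + 4 = 49, so the missing entry is 80 − 49 = 31.
Row 3: 25 + 5 + 21 + 25 = 76, so the missing entry is 80 − 76 = 4.

n = 31, y = 4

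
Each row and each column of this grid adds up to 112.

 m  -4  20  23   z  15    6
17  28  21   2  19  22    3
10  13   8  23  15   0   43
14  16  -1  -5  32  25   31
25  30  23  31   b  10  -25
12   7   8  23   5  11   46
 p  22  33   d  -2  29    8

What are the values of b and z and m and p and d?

Row 5 has 25 + 30 + 23 + 31 + 10 − 25 = 94; the blank must be 112 − 94 = 18.
Column 5 has 19 + 15 + 32 + 18 + 5 − 2 = 87; the blank must be 112 − 87 = 25.
Row 1 has -4 + 20 + 23 + 25 + 15 + 6 = 85; the blank must be 112 − 85 = 27.
Column 1 has 27 + 17 + 10 + 14 + 25 + 12 = 105; the blank must be 112 − 105 = 7.
Row 7 has 7 + 22 + 33 − 2 + 29 + 8 = 97; the blank must be 112 − 97 = 15.

b = 18, z = 25, m = 27, p = 7, d = 15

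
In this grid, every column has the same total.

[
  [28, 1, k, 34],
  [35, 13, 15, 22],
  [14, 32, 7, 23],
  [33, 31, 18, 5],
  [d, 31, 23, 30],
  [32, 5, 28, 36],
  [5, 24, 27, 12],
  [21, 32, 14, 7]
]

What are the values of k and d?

The complete columns each total 169.
Column 3 is missing 169 − 132 = 37 (since 15 + 7 + 18 + 23 + 28 + 27 + 14 = 132).
Column 1 is missing 169 − 168 = 1 (since 28 + 35 + 14 + 33 + 32 + 5 + 21 = 168).

k = 37, d = 1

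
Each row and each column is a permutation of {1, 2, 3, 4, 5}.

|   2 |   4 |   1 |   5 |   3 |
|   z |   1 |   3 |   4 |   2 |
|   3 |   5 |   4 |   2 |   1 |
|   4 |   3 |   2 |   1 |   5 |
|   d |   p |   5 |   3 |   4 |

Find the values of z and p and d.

For row 2, column 1: row 2 already has {1, 2, 3, 4}; that leaves 5.
Cell (5,1): column 1 already has {2, 3, 4, 5} → 1.
At (row 5, col 2): row 5 already has {1, 3, 4, 5}, so the value is 2.

z = 5, p = 2, d = 1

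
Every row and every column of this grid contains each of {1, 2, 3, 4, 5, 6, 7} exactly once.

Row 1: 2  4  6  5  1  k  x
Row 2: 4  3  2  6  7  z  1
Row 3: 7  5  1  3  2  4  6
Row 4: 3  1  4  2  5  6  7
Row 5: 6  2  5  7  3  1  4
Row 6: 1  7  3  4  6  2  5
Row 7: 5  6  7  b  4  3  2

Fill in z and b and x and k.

For row 2, column 6: row 2 already has {1, 2, 3, 4, 6, 7}; that leaves 5.
At (row 7, col 4): row 7 already has {2, 3, 4, 5, 6, 7}, so the value is 1.
Cell (1,6): column 6 already has {1, 2, 3, 4, 5, 6} → 7.
For row 1, column 7: row 1 already has {1, 2, 4, 5, 6, 7}; that leaves 3.

z = 5, b = 1, x = 3, k = 7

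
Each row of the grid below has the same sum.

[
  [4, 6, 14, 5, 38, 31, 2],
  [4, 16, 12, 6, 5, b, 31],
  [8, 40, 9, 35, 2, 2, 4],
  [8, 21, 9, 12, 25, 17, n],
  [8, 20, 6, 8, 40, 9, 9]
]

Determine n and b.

n = 8, b = 26

Rows 1 and 3 both add up to 100, so every row sums to 100.
Row 4: 8 + 21 + 9 + 12 + 25 + 17 = 92, so the missing entry is 100 − 92 = 8.
Row 2: 4 + 16 + 12 + 6 + 5 + 31 = 74, so the missing entry is 100 − 74 = 26.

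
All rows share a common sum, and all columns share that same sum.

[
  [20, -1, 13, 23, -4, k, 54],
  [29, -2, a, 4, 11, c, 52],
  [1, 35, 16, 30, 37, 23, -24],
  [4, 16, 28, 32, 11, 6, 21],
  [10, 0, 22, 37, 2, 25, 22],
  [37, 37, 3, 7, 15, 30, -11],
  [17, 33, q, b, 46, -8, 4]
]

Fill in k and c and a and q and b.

k = 13, c = 29, a = -5, q = 41, b = -15

Rows 3 and 4 both sum to 118, so that's the common total.
Row 1: 20 − 1 + 13 + 23 − 4 + 54 = 105, so its missing entry is 118 − 105 = 13.
Column 6: 13 + 23 + 6 + 25 + 30 − 8 = 89, so its missing entry is 118 − 89 = 29.
Row 2: 29 − 2 + 4 + 11 + 29 + 52 = 123, so its missing entry is 118 − 123 = -5.
Column 3: 13 − 5 + 16 + 28 + 22 + 3 = 77, so its missing entry is 118 − 77 = 41.
Row 7: 17 + 33 + 41 + 46 − 8 + 4 = 133, so its missing entry is 118 − 133 = -15.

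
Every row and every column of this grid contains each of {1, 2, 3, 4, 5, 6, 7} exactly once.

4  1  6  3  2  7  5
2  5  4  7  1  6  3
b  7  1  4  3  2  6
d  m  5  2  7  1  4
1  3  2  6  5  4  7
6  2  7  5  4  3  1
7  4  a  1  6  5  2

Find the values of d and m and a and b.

At (row 4, col 2): column 2 already has {1, 2, 3, 4, 5, 7}, so the value is 6.
Cell (7,3): row 7 already has {1, 2, 4, 5, 6, 7} → 3.
At (row 3, col 1): row 3 already has {1, 2, 3, 4, 6, 7}, so the value is 5.
At (row 4, col 1): row 4 already has {1, 2, 4, 5, 6, 7}, so the value is 3.

d = 3, m = 6, a = 3, b = 5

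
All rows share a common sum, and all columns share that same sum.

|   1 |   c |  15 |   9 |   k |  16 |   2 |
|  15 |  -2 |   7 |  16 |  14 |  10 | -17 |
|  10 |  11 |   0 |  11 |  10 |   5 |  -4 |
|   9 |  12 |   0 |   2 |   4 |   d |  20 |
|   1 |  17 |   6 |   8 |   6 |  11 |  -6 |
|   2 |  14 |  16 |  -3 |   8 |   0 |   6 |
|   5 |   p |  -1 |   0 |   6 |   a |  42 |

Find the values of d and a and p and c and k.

Rows 2 and 3 both sum to 43, so that's the common total.
Column 5 has 14 + 10 + 4 + 6 + 8 + 6 = 48; the blank must be 43 − 48 = -5.
Row 1 has 1 + 15 + 9 − 5 + 16 + 2 = 38; the blank must be 43 − 38 = 5.
Column 2 has 5 − 2 + 11 + 12 + 17 + 14 = 57; the blank must be 43 − 57 = -14.
Row 7 has 5 − 14 − 1 + 0 + 6 + 42 = 38; the blank must be 43 − 38 = 5.
Row 4 has 9 + 12 + 0 + 2 + 4 + 20 = 47; the blank must be 43 − 47 = -4.

d = -4, a = 5, p = -14, c = 5, k = -5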